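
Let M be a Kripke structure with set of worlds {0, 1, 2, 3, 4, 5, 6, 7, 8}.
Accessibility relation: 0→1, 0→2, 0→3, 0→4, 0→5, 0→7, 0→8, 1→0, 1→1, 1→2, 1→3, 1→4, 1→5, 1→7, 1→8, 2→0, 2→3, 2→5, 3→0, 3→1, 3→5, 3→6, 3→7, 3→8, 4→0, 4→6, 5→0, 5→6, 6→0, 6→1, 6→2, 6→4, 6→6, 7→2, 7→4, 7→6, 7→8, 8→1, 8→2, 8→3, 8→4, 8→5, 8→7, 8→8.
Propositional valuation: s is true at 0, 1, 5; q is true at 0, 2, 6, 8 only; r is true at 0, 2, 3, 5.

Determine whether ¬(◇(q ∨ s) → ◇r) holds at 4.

No

At 4: ◇(q ∨ s) → ◇r is true, so ¬(◇(q ∨ s) → ◇r) is false.
  At 4: ◇(q ∨ s) is true, ◇r is true, so ◇(q ∨ s) → ◇r is true.
    At 4: ◇(q ∨ s) requires q ∨ s at some successor in {0, 6}.
      q ∨ s holds at 0, so ◇(q ∨ s) is true at 4.
    At 4: ◇r requires r at some successor in {0, 6}.
      r holds at 0, so ◇r is true at 4.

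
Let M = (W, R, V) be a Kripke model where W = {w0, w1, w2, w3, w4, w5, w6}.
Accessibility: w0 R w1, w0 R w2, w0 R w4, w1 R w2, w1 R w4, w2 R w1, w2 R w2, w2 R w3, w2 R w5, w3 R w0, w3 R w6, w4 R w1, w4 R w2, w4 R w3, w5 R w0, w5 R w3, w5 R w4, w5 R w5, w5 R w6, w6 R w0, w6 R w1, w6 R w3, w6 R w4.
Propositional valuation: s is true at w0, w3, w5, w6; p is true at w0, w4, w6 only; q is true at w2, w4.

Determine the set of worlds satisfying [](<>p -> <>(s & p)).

Let φ = [](<>p -> <>(s & p)). Evaluate φ at each world:
  w0 (successors {w1, w2, w4}): φ is false.
  w1 (successors {w2, w4}): φ is true.
  w2 (successors {w1, w2, w3, w5}): φ is false.
  w3 (successors {w0, w6}): φ is false.
  w4 (successors {w1, w2, w3}): φ is false.
  w5 (successors {w0, w3, w4, w5, w6}): φ is false.
  w6 (successors {w0, w1, w3, w4}): φ is false.
For instance, at w0:
  At w0: [](<>p -> <>(s & p)) requires <>p -> <>(s & p) at every successor {w1, w2, w4}.
    <>p -> <>(s & p) fails at w1, so [](<>p -> <>(s & p)) is false at w0.
      At w1: <>p is true, <>(s & p) is false, so <>p -> <>(s & p) is false.
Satisfying worlds: {w1}

w1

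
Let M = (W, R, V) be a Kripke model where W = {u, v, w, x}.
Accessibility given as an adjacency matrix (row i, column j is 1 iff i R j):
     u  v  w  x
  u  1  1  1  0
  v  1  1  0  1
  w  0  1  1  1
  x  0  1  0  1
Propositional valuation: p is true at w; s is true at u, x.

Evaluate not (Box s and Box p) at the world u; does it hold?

Yes

At u: Box s and Box p is false, so not (Box s and Box p) is true.
  At u: Box s is false, Box p is false, so Box s and Box p is false.
    At u: Box s requires s at every successor {u, v, w}.
      s fails at v, so Box s is false at u.
    At u: Box p requires p at every successor {u, v, w}.
      p fails at u, so Box p is false at u.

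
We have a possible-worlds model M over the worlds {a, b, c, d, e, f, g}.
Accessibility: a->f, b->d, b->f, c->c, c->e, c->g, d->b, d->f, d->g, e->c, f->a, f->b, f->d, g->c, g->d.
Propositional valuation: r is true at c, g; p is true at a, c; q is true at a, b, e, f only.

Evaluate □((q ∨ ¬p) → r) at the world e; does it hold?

Recall that □ψ holds at a world iff ψ holds at every accessible world, and ◇ψ holds iff ψ holds at some accessible world.
At e: □((q ∨ ¬p) → r) requires (q ∨ ¬p) → r at every successor {c}.
  At c: (q ∨ ¬p) → r is true.
So □((q ∨ ¬p) → r) is true at e.

Yes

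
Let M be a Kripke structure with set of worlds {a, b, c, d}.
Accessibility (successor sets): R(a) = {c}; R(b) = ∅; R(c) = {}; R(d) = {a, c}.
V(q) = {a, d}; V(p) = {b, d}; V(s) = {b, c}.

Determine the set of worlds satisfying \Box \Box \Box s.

a, b, c, d

Let φ = \Box \Box \Box s. Evaluate φ at each world:
  a (successors {c}): φ is true.
  b (successors ∅): φ is true.
  c (successors ∅): φ is true.
  d (successors {a, c}): φ is true.
For instance, at a:
  At a: \Box \Box \Box s requires \Box \Box s at every successor {c}.
      At c: no accessible worlds, so \Box \Box s holds vacuously.
  So \Box \Box \Box s is true at a.
Satisfying worlds: {a, b, c, d}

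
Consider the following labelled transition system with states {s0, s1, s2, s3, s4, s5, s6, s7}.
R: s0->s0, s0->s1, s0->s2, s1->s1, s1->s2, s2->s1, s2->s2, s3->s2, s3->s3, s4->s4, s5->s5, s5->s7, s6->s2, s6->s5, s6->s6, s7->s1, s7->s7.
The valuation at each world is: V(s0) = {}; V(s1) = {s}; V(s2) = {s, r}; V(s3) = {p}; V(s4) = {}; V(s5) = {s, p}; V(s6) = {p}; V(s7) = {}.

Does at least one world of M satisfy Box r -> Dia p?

Yes

Recall that Box ψ holds at a world iff ψ holds at every accessible world, and Dia ψ holds iff ψ holds at some accessible world.
Let φ = Box r -> Dia p. Evaluate φ at each world:
  s0 (successors {s0, s1, s2}): φ is true.
  s1 (successors {s1, s2}): φ is true.
  s2 (successors {s1, s2}): φ is true.
  s3 (successors {s2, s3}): φ is true.
  s4 (successors {s4}): φ is true.
  s5 (successors {s5, s7}): φ is true.
  s6 (successors {s2, s5, s6}): φ is true.
  s7 (successors {s1, s7}): φ is true.
Detail at s0 (witness):
  At s0: Box r is false, Dia p is false, so Box r -> Dia p is true.
    At s0: Box r requires r at every successor {s0, s1, s2}.
      r fails at s0, so Box r is false at s0.
    At s0: Dia p requires p at some successor in {s0, s1, s2}.
      At s0: p is false.
      At s1: p is false.
      At s2: p is false.
    So Dia p is false at s0.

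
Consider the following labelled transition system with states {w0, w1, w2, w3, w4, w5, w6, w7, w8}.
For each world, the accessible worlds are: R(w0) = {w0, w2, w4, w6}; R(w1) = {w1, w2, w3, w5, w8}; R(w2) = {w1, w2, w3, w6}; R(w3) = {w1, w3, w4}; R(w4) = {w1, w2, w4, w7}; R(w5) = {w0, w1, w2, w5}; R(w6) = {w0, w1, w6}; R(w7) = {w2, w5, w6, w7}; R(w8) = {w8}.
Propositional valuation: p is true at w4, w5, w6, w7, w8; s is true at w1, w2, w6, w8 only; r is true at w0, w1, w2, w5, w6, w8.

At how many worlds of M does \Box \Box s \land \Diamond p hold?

Recall that \Box ψ holds at a world iff ψ holds at every accessible world, and \Diamond ψ holds iff ψ holds at some accessible world.
Let φ = \Box \Box s \land \Diamond p. Evaluate φ at each world:
  w0 (successors {w0, w2, w4, w6}): φ is false.
  w1 (successors {w1, w2, w3, w5, w8}): φ is false.
  w2 (successors {w1, w2, w3, w6}): φ is false.
  w3 (successors {w1, w3, w4}): φ is false.
  w4 (successors {w1, w2, w4, w7}): φ is false.
  w5 (successors {w0, w1, w2, w5}): φ is false.
  w6 (successors {w0, w1, w6}): φ is false.
  w7 (successors {w2, w5, w6, w7}): φ is false.
  w8 (successors {w8}): φ is true.
For instance, at w5:
  At w5: \Box \Box s is false, \Diamond p is true, so \Box \Box s \land \Diamond p is false.
    At w5: \Box \Box s requires \Box s at every successor {w0, w1, w2, w5}.
      \Box s fails at w0, so \Box \Box s is false at w5.
    At w5: \Diamond p requires p at some successor in {w0, w1, w2, w5}.
      p holds at w5, so \Diamond p is true at w5.
Satisfying worlds: {w8}

1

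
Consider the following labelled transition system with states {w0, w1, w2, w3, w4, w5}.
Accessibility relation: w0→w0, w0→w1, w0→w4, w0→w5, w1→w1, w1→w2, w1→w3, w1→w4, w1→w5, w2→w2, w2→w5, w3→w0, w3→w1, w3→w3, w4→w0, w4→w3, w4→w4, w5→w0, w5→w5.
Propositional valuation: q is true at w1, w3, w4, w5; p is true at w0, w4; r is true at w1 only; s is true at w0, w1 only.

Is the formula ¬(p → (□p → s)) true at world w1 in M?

Recall that □ψ holds at a world iff ψ holds at every accessible world, and ◇ψ holds iff ψ holds at some accessible world.
At w1: p → (□p → s) is true, so ¬(p → (□p → s)) is false.
  At w1: p is false, □p → s is true, so p → (□p → s) is true.
    At w1: □p is false, s is true, so □p → s is true.
      At w1: □p requires p at every successor {w1, w2, w3, w4, w5}.
        p fails at w1, so □p is false at w1.

No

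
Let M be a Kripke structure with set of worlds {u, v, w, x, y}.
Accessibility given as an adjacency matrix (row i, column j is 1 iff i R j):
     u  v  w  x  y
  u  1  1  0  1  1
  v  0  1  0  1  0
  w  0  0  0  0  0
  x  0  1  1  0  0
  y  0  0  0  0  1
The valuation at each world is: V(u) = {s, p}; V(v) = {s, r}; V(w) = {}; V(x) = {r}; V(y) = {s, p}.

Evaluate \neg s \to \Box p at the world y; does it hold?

Recall that \Box ψ holds at a world iff ψ holds at every accessible world, and \Diamond ψ holds iff ψ holds at some accessible world.
At y: \neg s is false, \Box p is true, so \neg s \to \Box p is true.
  At y: \Box p requires p at every successor {y}.
    At y: p is true.
  So \Box p is true at y.

Yes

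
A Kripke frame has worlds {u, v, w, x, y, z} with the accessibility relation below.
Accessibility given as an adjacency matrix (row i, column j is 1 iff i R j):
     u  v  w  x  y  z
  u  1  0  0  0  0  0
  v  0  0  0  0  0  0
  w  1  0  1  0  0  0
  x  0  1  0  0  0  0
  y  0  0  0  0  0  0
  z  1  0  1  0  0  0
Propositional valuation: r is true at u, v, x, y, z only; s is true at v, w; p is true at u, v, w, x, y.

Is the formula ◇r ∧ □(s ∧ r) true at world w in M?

No

At w: ◇r is true, □(s ∧ r) is false, so ◇r ∧ □(s ∧ r) is false.
  At w: ◇r requires r at some successor in {u, w}.
    r holds at u, so ◇r is true at w.
  At w: □(s ∧ r) requires s ∧ r at every successor {u, w}.
    s ∧ r fails at u, so □(s ∧ r) is false at w.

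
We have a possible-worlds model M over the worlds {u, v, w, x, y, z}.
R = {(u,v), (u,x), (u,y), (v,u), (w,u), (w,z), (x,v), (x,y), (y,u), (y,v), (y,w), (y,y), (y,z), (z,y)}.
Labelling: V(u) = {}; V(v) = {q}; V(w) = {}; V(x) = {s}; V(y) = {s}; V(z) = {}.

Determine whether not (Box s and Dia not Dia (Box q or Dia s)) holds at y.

At y: Box s and Dia not Dia (Box q or Dia s) is false, so not (Box s and Dia not Dia (Box q or Dia s)) is true.
  At y: Box s is false, Dia not Dia (Box q or Dia s) is false, so Box s and Dia not Dia (Box q or Dia s) is false.
    At y: Box s requires s at every successor {u, v, w, y, z}.
      s fails at u, so Box s is false at y.
    At y: Dia not Dia (Box q or Dia s) requires not Dia (Box q or Dia s) at some successor in {u, v, w, y, z}.
      At u: not Dia (Box q or Dia s) is false.
      At v: not Dia (Box q or Dia s) is false.
      At w: not Dia (Box q or Dia s) is false.
      At y: not Dia (Box q or Dia s) is false.
      At z: not Dia (Box q or Dia s) is false.
    So Dia not Dia (Box q or Dia s) is false at y.

Yes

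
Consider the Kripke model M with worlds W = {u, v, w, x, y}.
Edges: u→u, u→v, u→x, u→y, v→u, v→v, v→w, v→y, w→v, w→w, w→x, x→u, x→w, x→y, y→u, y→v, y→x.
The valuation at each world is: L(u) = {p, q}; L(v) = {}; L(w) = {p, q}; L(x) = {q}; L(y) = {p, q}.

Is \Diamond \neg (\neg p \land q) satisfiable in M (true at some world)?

Yes

Let φ = \Diamond \neg (\neg p \land q). Evaluate φ at each world:
  u (successors {u, v, x, y}): φ is true.
  v (successors {u, v, w, y}): φ is true.
  w (successors {v, w, x}): φ is true.
  x (successors {u, w, y}): φ is true.
  y (successors {u, v, x}): φ is true.
Detail at u (witness):
  At u: \Diamond \neg (\neg p \land q) requires \neg (\neg p \land q) at some successor in {u, v, x, y}.
    \neg (\neg p \land q) holds at u, so \Diamond \neg (\neg p \land q) is true at u.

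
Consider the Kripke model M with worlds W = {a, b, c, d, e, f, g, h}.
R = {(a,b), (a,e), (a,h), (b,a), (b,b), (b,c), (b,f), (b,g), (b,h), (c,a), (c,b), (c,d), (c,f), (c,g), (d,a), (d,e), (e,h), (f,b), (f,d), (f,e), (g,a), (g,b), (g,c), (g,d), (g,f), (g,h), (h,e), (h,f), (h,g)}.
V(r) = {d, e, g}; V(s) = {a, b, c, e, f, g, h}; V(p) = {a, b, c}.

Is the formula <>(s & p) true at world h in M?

At h: <>(s & p) requires s & p at some successor in {e, f, g}.
  At e: s & p is false.
  At f: s & p is false.
  At g: s & p is false.
So <>(s & p) is false at h.

No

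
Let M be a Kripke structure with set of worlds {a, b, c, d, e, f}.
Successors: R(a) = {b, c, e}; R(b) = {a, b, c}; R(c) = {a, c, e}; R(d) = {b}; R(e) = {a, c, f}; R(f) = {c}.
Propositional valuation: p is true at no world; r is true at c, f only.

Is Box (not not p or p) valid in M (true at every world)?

No

Let φ = Box (not not p or p). Evaluate φ at each world:
  a (successors {b, c, e}): φ is false.
  b (successors {a, b, c}): φ is false.
  c (successors {a, c, e}): φ is false.
  d (successors {b}): φ is false.
  e (successors {a, c, f}): φ is false.
  f (successors {c}): φ is false.
Detail at a (counterexample):
  At a: Box (not not p or p) requires not not p or p at every successor {b, c, e}.
    not not p or p fails at b, so Box (not not p or p) is false at a.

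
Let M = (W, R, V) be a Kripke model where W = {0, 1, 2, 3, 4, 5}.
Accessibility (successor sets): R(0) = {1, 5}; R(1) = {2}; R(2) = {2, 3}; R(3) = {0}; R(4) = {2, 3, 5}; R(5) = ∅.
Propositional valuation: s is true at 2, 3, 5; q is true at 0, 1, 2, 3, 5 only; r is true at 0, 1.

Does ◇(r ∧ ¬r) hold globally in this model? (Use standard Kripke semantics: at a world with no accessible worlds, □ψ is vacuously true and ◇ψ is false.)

No

Let φ = ◇(r ∧ ¬r). Evaluate φ at each world:
  0 (successors {1, 5}): φ is false.
  1 (successors {2}): φ is false.
  2 (successors {2, 3}): φ is false.
  3 (successors {0}): φ is false.
  4 (successors {2, 3, 5}): φ is false.
  5 (successors ∅): φ is false.
Detail at 0 (counterexample):
  At 0: ◇(r ∧ ¬r) requires r ∧ ¬r at some successor in {1, 5}.
    At 1: r ∧ ¬r is false.
    At 5: r ∧ ¬r is false.
  So ◇(r ∧ ¬r) is false at 0.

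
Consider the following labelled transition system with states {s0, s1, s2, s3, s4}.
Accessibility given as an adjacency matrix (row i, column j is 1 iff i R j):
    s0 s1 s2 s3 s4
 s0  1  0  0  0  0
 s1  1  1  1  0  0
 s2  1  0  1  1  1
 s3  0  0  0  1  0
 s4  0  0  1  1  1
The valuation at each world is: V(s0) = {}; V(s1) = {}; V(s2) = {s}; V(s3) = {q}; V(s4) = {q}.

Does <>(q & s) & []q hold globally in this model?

No

Recall that []ψ holds at a world iff ψ holds at every accessible world, and <>ψ holds iff ψ holds at some accessible world.
Let φ = <>(q & s) & []q. Evaluate φ at each world:
  s0 (successors {s0}): φ is false.
  s1 (successors {s0, s1, s2}): φ is false.
  s2 (successors {s0, s2, s3, s4}): φ is false.
  s3 (successors {s3}): φ is false.
  s4 (successors {s2, s3, s4}): φ is false.
Detail at s0 (counterexample):
  At s0: <>(q & s) is false, []q is false, so <>(q & s) & []q is false.
    At s0: <>(q & s) requires q & s at some successor in {s0}.
      At s0: q & s is false.
    So <>(q & s) is false at s0.
    At s0: []q requires q at every successor {s0}.
      q fails at s0, so []q is false at s0.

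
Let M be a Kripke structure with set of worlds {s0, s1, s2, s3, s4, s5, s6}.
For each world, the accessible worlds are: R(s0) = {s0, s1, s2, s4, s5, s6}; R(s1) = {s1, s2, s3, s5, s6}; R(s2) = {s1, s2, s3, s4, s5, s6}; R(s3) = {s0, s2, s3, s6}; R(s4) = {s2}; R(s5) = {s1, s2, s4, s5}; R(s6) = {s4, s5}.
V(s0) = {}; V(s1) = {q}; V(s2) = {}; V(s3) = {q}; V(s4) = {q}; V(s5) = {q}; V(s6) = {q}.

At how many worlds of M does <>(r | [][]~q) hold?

0

Let φ = <>(r | [][]~q). Evaluate φ at each world:
  s0 (successors {s0, s1, s2, s4, s5, s6}): φ is false.
  s1 (successors {s1, s2, s3, s5, s6}): φ is false.
  s2 (successors {s1, s2, s3, s4, s5, s6}): φ is false.
  s3 (successors {s0, s2, s3, s6}): φ is false.
  s4 (successors {s2}): φ is false.
  s5 (successors {s1, s2, s4, s5}): φ is false.
  s6 (successors {s4, s5}): φ is false.
For instance, at s6:
  At s6: <>(r | [][]~q) requires r | [][]~q at some successor in {s4, s5}.
    At s4: r | [][]~q is false.
    At s5: r | [][]~q is false.
  So <>(r | [][]~q) is false at s6.
Satisfying worlds: none.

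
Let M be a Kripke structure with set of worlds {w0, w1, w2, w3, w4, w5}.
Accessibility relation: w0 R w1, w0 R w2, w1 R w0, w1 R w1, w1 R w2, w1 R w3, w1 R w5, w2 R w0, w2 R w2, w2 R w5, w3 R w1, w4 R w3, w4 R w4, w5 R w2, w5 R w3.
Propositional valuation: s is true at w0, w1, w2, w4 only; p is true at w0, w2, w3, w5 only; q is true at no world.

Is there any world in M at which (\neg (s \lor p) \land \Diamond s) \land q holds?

Recall that \Diamond ψ holds at a world iff ψ holds at some accessible world.
Let φ = (\neg (s \lor p) \land \Diamond s) \land q. Evaluate φ at each world:
  w0 (successors {w1, w2}): φ is false.
  w1 (successors {w0, w1, w2, w3, w5}): φ is false.
  w2 (successors {w0, w2, w5}): φ is false.
  w3 (successors {w1}): φ is false.
  w4 (successors {w3, w4}): φ is false.
  w5 (successors {w2, w3}): φ is false.
For instance, at w3:
  At w3: \neg (s \lor p) \land \Diamond s is false, q is false, so (\neg (s \lor p) \land \Diamond s) \land q is false.
    At w3: \neg (s \lor p) is false, \Diamond s is true, so \neg (s \lor p) \land \Diamond s is false.
      At w3: \Diamond s requires s at some successor in {w1}.
        s holds at w1, so \Diamond s is true at w3.

No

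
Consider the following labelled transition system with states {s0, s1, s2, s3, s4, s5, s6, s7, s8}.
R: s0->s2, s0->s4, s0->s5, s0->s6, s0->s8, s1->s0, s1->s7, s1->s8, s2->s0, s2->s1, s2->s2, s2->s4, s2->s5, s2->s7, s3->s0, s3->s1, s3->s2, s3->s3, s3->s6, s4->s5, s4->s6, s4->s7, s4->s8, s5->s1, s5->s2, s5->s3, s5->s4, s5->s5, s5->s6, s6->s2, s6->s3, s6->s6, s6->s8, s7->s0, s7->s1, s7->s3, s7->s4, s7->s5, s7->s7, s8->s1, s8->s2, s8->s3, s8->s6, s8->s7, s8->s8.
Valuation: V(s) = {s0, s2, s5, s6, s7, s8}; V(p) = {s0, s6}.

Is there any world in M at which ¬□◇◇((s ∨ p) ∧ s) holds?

No

Let φ = ¬□◇◇((s ∨ p) ∧ s). Evaluate φ at each world:
  s0 (successors {s2, s4, s5, s6, s8}): φ is false.
  s1 (successors {s0, s7, s8}): φ is false.
  s2 (successors {s0, s1, s2, s4, s5, s7}): φ is false.
  s3 (successors {s0, s1, s2, s3, s6}): φ is false.
  s4 (successors {s5, s6, s7, s8}): φ is false.
  s5 (successors {s1, s2, s3, s4, s5, s6}): φ is false.
  s6 (successors {s2, s3, s6, s8}): φ is false.
  s7 (successors {s0, s1, s3, s4, s5, s7}): φ is false.
  s8 (successors {s1, s2, s3, s6, s7, s8}): φ is false.
For instance, at s3:
  At s3: □◇◇((s ∨ p) ∧ s) is true, so ¬□◇◇((s ∨ p) ∧ s) is false.
    At s3: □◇◇((s ∨ p) ∧ s) requires ◇◇((s ∨ p) ∧ s) at every successor {s0, s1, s2, s3, s6}.
      At s0: ◇◇((s ∨ p) ∧ s) is true.
      At s1: ◇◇((s ∨ p) ∧ s) is true.
      At s2: ◇◇((s ∨ p) ∧ s) is true.
      At s3: ◇◇((s ∨ p) ∧ s) is true.
      At s6: ◇◇((s ∨ p) ∧ s) is true.
    So □◇◇((s ∨ p) ∧ s) is true at s3.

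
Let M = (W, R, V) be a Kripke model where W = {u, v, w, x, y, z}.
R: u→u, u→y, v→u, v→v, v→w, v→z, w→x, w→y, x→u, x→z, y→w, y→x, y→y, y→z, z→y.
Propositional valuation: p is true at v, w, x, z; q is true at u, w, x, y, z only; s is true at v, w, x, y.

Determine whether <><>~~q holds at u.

Yes

Recall that <>ψ holds at a world iff ψ holds at some accessible world.
At u: <><>~~q requires <>~~q at some successor in {u, y}.
  <>~~q holds at u, so <><>~~q is true at u.
    At u: <>~~q requires ~~q at some successor in {u, y}.
      ~~q holds at u, so <>~~q is true at u.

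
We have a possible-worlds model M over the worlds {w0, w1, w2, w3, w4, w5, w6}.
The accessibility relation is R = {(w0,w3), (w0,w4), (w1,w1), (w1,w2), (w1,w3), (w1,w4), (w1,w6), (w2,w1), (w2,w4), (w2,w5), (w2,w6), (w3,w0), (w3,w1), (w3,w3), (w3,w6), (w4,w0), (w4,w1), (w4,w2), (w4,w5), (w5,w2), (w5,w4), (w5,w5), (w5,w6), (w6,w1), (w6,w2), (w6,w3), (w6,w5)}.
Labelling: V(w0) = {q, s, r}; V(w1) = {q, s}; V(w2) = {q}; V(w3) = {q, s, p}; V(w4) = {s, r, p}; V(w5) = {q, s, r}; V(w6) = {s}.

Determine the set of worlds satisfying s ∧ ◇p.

Let φ = s ∧ ◇p. Evaluate φ at each world:
  w0 (successors {w3, w4}): φ is true.
  w1 (successors {w1, w2, w3, w4, w6}): φ is true.
  w2 (successors {w1, w4, w5, w6}): φ is false.
  w3 (successors {w0, w1, w3, w6}): φ is true.
  w4 (successors {w0, w1, w2, w5}): φ is false.
  w5 (successors {w2, w4, w5, w6}): φ is true.
  w6 (successors {w1, w2, w3, w5}): φ is true.
For instance, at w3:
  At w3: s is true, ◇p is true, so s ∧ ◇p is true.
    At w3: ◇p requires p at some successor in {w0, w1, w3, w6}.
      p holds at w3, so ◇p is true at w3.
Satisfying worlds: {w0, w1, w3, w5, w6}

w0, w1, w3, w5, w6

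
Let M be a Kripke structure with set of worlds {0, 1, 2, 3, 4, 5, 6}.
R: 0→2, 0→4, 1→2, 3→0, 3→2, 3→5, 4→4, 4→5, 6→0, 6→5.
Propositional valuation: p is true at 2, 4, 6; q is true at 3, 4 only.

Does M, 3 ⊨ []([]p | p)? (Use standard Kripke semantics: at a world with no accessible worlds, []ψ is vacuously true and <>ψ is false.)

Yes

At 3: []([]p | p) requires []p | p at every successor {0, 2, 5}.
    At 0: []p is true, p is false, so []p | p is true.
      At 0: []p requires p at every successor {2, 4}.
        At 2: p is true.
        At 4: p is true.
      So []p is true at 0.
    At 2: []p is true, p is true, so []p | p is true.
      At 2: no accessible worlds, so []p holds vacuously.
    At 5: []p is true, p is false, so []p | p is true.
      At 5: no accessible worlds, so []p holds vacuously.
So []([]p | p) is true at 3.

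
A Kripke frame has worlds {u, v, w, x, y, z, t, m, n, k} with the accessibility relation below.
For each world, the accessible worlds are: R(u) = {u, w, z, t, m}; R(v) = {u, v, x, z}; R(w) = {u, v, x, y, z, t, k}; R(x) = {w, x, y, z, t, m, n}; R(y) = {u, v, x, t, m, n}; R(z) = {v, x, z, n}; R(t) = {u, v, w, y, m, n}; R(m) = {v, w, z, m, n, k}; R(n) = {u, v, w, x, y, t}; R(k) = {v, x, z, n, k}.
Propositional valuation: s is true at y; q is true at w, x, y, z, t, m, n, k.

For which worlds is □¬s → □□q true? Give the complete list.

Recall that □ψ holds at a world iff ψ holds at every accessible world, and ◇ψ holds iff ψ holds at some accessible world.
Let φ = □¬s → □□q. Evaluate φ at each world:
  u (successors {u, w, z, t, m}): φ is false.
  v (successors {u, v, x, z}): φ is false.
  w (successors {u, v, x, y, z, t, k}): φ is true.
  x (successors {w, x, y, z, t, m, n}): φ is true.
  y (successors {u, v, x, t, m, n}): φ is false.
  z (successors {v, x, z, n}): φ is false.
  t (successors {u, v, w, y, m, n}): φ is true.
  m (successors {v, w, z, m, n, k}): φ is false.
  n (successors {u, v, w, x, y, t}): φ is true.
  k (successors {v, x, z, n, k}): φ is false.
For instance, at w:
  At w: □¬s is false, □□q is false, so □¬s → □□q is true.
    At w: □¬s requires ¬s at every successor {u, v, x, y, z, t, k}.
      ¬s fails at y, so □¬s is false at w.
    At w: □□q requires □q at every successor {u, v, x, y, z, t, k}.
      □q fails at u, so □□q is false at w.
Satisfying worlds: {w, x, t, n}

w, x, t, n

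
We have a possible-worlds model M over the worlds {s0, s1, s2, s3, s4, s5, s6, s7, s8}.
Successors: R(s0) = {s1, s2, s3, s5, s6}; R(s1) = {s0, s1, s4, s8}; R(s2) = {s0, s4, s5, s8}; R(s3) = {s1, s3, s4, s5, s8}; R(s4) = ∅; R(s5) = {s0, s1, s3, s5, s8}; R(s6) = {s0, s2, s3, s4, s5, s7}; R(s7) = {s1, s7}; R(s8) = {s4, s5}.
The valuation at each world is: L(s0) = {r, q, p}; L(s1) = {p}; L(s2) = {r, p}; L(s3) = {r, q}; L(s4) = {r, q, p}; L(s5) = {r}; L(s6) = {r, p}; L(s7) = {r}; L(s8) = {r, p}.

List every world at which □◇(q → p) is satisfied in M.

s0, s4, s5, s7

Let φ = □◇(q → p). Evaluate φ at each world:
  s0 (successors {s1, s2, s3, s5, s6}): φ is true.
  s1 (successors {s0, s1, s4, s8}): φ is false.
  s2 (successors {s0, s4, s5, s8}): φ is false.
  s3 (successors {s1, s3, s4, s5, s8}): φ is false.
  s4 (successors ∅): φ is true.
  s5 (successors {s0, s1, s3, s5, s8}): φ is true.
  s6 (successors {s0, s2, s3, s4, s5, s7}): φ is false.
  s7 (successors {s1, s7}): φ is true.
  s8 (successors {s4, s5}): φ is false.
For instance, at s3:
  At s3: □◇(q → p) requires ◇(q → p) at every successor {s1, s3, s4, s5, s8}.
    ◇(q → p) fails at s4, so □◇(q → p) is false at s3.
      At s4: no accessible worlds, so ◇(q → p) is false.
Satisfying worlds: {s0, s4, s5, s7}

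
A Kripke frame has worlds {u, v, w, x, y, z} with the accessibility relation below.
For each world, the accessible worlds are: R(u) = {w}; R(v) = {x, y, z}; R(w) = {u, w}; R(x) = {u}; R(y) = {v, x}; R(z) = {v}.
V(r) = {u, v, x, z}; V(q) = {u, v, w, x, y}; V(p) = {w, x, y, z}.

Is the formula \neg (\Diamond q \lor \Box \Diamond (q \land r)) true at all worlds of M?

Let φ = \neg (\Diamond q \lor \Box \Diamond (q \land r)). Evaluate φ at each world:
  u (successors {w}): φ is false.
  v (successors {x, y, z}): φ is false.
  w (successors {u, w}): φ is false.
  x (successors {u}): φ is false.
  y (successors {v, x}): φ is false.
  z (successors {v}): φ is false.
Detail at u (counterexample):
  At u: \Diamond q \lor \Box \Diamond (q \land r) is true, so \neg (\Diamond q \lor \Box \Diamond (q \land r)) is false.
    At u: \Diamond q is true, \Box \Diamond (q \land r) is true, so \Diamond q \lor \Box \Diamond (q \land r) is true.
      At u: \Diamond q requires q at some successor in {w}.
        q holds at w, so \Diamond q is true at u.
      At u: \Box \Diamond (q \land r) requires \Diamond (q \land r) at every successor {w}.
        At w: \Diamond (q \land r) is true.
      So \Box \Diamond (q \land r) is true at u.

No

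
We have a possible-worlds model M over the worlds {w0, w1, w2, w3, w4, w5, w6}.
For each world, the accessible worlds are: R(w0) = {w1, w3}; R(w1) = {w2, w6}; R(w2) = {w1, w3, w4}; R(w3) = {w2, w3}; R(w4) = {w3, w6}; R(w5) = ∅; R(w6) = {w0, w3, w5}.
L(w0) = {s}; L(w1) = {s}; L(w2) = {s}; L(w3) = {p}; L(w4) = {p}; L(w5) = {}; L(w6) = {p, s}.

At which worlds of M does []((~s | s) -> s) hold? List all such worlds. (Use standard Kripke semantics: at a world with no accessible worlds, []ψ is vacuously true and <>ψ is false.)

Let φ = []((~s | s) -> s). Evaluate φ at each world:
  w0 (successors {w1, w3}): φ is false.
  w1 (successors {w2, w6}): φ is true.
  w2 (successors {w1, w3, w4}): φ is false.
  w3 (successors {w2, w3}): φ is false.
  w4 (successors {w3, w6}): φ is false.
  w5 (successors ∅): φ is true.
  w6 (successors {w0, w3, w5}): φ is false.
For instance, at w3:
  At w3: []((~s | s) -> s) requires (~s | s) -> s at every successor {w2, w3}.
    (~s | s) -> s fails at w3, so []((~s | s) -> s) is false at w3.
Satisfying worlds: {w1, w5}

w1, w5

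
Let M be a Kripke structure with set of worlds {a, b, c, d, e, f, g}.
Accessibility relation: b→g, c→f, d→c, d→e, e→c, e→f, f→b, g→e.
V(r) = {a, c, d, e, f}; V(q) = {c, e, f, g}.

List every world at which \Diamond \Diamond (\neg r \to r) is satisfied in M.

b, d, e, g

Recall that \Diamond ψ holds at a world iff ψ holds at some accessible world.
Let φ = \Diamond \Diamond (\neg r \to r). Evaluate φ at each world:
  a (successors ∅): φ is false.
  b (successors {g}): φ is true.
  c (successors {f}): φ is false.
  d (successors {c, e}): φ is true.
  e (successors {c, f}): φ is true.
  f (successors {b}): φ is false.
  g (successors {e}): φ is true.
For instance, at f:
  At f: \Diamond \Diamond (\neg r \to r) requires \Diamond (\neg r \to r) at some successor in {b}.
    At b: \Diamond (\neg r \to r) is false.
  So \Diamond \Diamond (\neg r \to r) is false at f.
Satisfying worlds: {b, d, e, g}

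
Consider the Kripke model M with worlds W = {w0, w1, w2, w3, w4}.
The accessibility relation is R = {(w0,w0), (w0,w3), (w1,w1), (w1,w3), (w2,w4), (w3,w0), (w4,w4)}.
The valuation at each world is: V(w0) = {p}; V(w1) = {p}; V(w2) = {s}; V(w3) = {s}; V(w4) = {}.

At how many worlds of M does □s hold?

Let φ = □s. Evaluate φ at each world:
  w0 (successors {w0, w3}): φ is false.
  w1 (successors {w1, w3}): φ is false.
  w2 (successors {w4}): φ is false.
  w3 (successors {w0}): φ is false.
  w4 (successors {w4}): φ is false.
For instance, at w1:
  At w1: □s requires s at every successor {w1, w3}.
    s fails at w1, so □s is false at w1.
Satisfying worlds: none.

0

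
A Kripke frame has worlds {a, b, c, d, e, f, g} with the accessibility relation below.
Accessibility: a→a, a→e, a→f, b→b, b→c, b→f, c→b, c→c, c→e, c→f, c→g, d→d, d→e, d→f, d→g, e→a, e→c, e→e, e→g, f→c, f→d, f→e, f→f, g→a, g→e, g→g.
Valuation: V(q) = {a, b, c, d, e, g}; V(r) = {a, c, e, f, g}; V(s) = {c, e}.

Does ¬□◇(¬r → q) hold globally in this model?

No

Let φ = ¬□◇(¬r → q). Evaluate φ at each world:
  a (successors {a, e, f}): φ is false.
  b (successors {b, c, f}): φ is false.
  c (successors {b, c, e, f, g}): φ is false.
  d (successors {d, e, f, g}): φ is false.
  e (successors {a, c, e, g}): φ is false.
  f (successors {c, d, e, f}): φ is false.
  g (successors {a, e, g}): φ is false.
Detail at a (counterexample):
  At a: □◇(¬r → q) is true, so ¬□◇(¬r → q) is false.
    At a: □◇(¬r → q) requires ◇(¬r → q) at every successor {a, e, f}.
      At a: ◇(¬r → q) is true.
      At e: ◇(¬r → q) is true.
      At f: ◇(¬r → q) is true.
    So □◇(¬r → q) is true at a.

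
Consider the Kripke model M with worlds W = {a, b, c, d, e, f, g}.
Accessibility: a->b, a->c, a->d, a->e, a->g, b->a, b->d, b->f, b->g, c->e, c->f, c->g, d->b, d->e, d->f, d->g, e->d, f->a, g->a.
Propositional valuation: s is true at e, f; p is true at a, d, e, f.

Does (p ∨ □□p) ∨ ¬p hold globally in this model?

Let φ = (p ∨ □□p) ∨ ¬p. Evaluate φ at each world:
  a (successors {b, c, d, e, g}): φ is true.
  b (successors {a, d, f, g}): φ is true.
  c (successors {e, f, g}): φ is true.
  d (successors {b, e, f, g}): φ is true.
  e (successors {d}): φ is true.
  f (successors {a}): φ is true.
  g (successors {a}): φ is true.
For instance, at e:
  At e: p ∨ □□p is true, ¬p is false, so (p ∨ □□p) ∨ ¬p is true.
    At e: p is true, □□p is false, so p ∨ □□p is true.
      At e: □□p requires □p at every successor {d}.
        □p fails at d, so □□p is false at e.

Yes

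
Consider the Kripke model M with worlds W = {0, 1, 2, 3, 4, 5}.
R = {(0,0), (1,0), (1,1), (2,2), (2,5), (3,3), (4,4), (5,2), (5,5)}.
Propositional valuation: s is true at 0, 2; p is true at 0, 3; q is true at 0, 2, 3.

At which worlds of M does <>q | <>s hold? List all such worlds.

0, 1, 2, 3, 5

Let φ = <>q | <>s. Evaluate φ at each world:
  0 (successors {0}): φ is true.
  1 (successors {0, 1}): φ is true.
  2 (successors {2, 5}): φ is true.
  3 (successors {3}): φ is true.
  4 (successors {4}): φ is false.
  5 (successors {2, 5}): φ is true.
For instance, at 4:
  At 4: <>q is false, <>s is false, so <>q | <>s is false.
    At 4: <>q requires q at some successor in {4}.
      At 4: q is false.
    So <>q is false at 4.
    At 4: <>s requires s at some successor in {4}.
      At 4: s is false.
    So <>s is false at 4.
Satisfying worlds: {0, 1, 2, 3, 5}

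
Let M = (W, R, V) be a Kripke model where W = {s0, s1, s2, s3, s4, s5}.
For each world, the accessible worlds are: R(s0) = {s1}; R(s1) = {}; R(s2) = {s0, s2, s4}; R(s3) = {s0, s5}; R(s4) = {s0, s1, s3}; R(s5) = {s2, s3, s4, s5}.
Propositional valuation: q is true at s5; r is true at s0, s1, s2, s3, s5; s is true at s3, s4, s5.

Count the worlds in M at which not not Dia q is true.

Let φ = not not Dia q. Evaluate φ at each world:
  s0 (successors {s1}): φ is false.
  s1 (successors ∅): φ is false.
  s2 (successors {s0, s2, s4}): φ is false.
  s3 (successors {s0, s5}): φ is true.
  s4 (successors {s0, s1, s3}): φ is false.
  s5 (successors {s2, s3, s4, s5}): φ is true.
For instance, at s4:
  At s4: not Dia q is true, so not not Dia q is false.
    At s4: Dia q is false, so not Dia q is true.
      At s4: Dia q requires q at some successor in {s0, s1, s3}.
        At s0: q is false.
        At s1: q is false.
        At s3: q is false.
      So Dia q is false at s4.
Satisfying worlds: {s3, s5}

2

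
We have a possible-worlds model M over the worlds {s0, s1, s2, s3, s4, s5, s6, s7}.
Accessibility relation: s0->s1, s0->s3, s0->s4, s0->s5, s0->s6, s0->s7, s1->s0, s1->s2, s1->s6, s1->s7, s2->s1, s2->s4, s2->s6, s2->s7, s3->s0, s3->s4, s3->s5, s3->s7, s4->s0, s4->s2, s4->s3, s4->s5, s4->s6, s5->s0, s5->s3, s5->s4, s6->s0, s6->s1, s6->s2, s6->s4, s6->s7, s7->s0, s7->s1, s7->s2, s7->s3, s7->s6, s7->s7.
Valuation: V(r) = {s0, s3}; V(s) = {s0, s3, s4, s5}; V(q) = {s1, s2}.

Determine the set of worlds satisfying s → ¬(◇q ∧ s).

Recall that ◇ψ holds at a world iff ψ holds at some accessible world.
Let φ = s → ¬(◇q ∧ s). Evaluate φ at each world:
  s0 (successors {s1, s3, s4, s5, s6, s7}): φ is false.
  s1 (successors {s0, s2, s6, s7}): φ is true.
  s2 (successors {s1, s4, s6, s7}): φ is true.
  s3 (successors {s0, s4, s5, s7}): φ is true.
  s4 (successors {s0, s2, s3, s5, s6}): φ is false.
  s5 (successors {s0, s3, s4}): φ is true.
  s6 (successors {s0, s1, s2, s4, s7}): φ is true.
  s7 (successors {s0, s1, s2, s3, s6, s7}): φ is true.
For instance, at s5:
  At s5: s is true, ¬(◇q ∧ s) is true, so s → ¬(◇q ∧ s) is true.
    At s5: ◇q ∧ s is false, so ¬(◇q ∧ s) is true.
      At s5: ◇q is false, s is true, so ◇q ∧ s is false.
Satisfying worlds: {s1, s2, s3, s5, s6, s7}

s1, s2, s3, s5, s6, s7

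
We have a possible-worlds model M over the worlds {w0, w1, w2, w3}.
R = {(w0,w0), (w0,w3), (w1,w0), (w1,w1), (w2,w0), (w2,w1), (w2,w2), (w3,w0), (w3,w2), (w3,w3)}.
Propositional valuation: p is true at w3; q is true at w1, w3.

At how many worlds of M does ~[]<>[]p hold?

Let φ = ~[]<>[]p. Evaluate φ at each world:
  w0 (successors {w0, w3}): φ is true.
  w1 (successors {w0, w1}): φ is true.
  w2 (successors {w0, w1, w2}): φ is true.
  w3 (successors {w0, w2, w3}): φ is true.
For instance, at w2:
  At w2: []<>[]p is false, so ~[]<>[]p is true.
    At w2: []<>[]p requires <>[]p at every successor {w0, w1, w2}.
      <>[]p fails at w0, so []<>[]p is false at w2.
Satisfying worlds: {w0, w1, w2, w3}

4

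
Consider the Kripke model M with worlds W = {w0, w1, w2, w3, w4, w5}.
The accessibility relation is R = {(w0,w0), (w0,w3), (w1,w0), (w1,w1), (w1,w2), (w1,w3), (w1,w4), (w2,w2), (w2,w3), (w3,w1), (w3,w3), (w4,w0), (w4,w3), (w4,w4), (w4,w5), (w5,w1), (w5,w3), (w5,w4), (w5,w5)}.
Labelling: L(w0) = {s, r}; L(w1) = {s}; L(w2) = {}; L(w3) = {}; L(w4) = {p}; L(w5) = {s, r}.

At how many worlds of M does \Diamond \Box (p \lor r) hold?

0

Let φ = \Diamond \Box (p \lor r). Evaluate φ at each world:
  w0 (successors {w0, w3}): φ is false.
  w1 (successors {w0, w1, w2, w3, w4}): φ is false.
  w2 (successors {w2, w3}): φ is false.
  w3 (successors {w1, w3}): φ is false.
  w4 (successors {w0, w3, w4, w5}): φ is false.
  w5 (successors {w1, w3, w4, w5}): φ is false.
For instance, at w2:
  At w2: \Diamond \Box (p \lor r) requires \Box (p \lor r) at some successor in {w2, w3}.
    At w2: \Box (p \lor r) is false.
    At w3: \Box (p \lor r) is false.
  So \Diamond \Box (p \lor r) is false at w2.
Satisfying worlds: none.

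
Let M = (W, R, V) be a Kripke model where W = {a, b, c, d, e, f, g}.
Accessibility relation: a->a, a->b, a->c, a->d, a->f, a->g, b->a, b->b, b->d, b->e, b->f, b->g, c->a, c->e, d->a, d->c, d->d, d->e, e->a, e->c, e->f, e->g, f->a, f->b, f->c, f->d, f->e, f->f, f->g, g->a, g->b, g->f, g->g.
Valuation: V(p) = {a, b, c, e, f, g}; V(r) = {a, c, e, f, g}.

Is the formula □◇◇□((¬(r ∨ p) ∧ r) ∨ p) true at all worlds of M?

Yes

Let φ = □◇◇□((¬(r ∨ p) ∧ r) ∨ p). Evaluate φ at each world:
  a (successors {a, b, c, d, f, g}): φ is true.
  b (successors {a, b, d, e, f, g}): φ is true.
  c (successors {a, e}): φ is true.
  d (successors {a, c, d, e}): φ is true.
  e (successors {a, c, f, g}): φ is true.
  f (successors {a, b, c, d, e, f, g}): φ is true.
  g (successors {a, b, f, g}): φ is true.
For instance, at d:
  At d: □◇◇□((¬(r ∨ p) ∧ r) ∨ p) requires ◇◇□((¬(r ∨ p) ∧ r) ∨ p) at every successor {a, c, d, e}.
    At a: ◇◇□((¬(r ∨ p) ∧ r) ∨ p) is true.
    At c: ◇◇□((¬(r ∨ p) ∧ r) ∨ p) is true.
    At d: ◇◇□((¬(r ∨ p) ∧ r) ∨ p) is true.
    At e: ◇◇□((¬(r ∨ p) ∧ r) ∨ p) is true.
  So □◇◇□((¬(r ∨ p) ∧ r) ∨ p) is true at d.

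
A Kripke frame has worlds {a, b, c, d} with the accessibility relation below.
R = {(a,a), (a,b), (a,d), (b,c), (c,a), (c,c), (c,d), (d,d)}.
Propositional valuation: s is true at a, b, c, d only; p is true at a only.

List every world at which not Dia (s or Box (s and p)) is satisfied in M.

Let φ = not Dia (s or Box (s and p)). Evaluate φ at each world:
  a (successors {a, b, d}): φ is false.
  b (successors {c}): φ is false.
  c (successors {a, c, d}): φ is false.
  d (successors {d}): φ is false.
For instance, at a:
  At a: Dia (s or Box (s and p)) is true, so not Dia (s or Box (s and p)) is false.
    At a: Dia (s or Box (s and p)) requires s or Box (s and p) at some successor in {a, b, d}.
      s or Box (s and p) holds at a, so Dia (s or Box (s and p)) is true at a.
Satisfying worlds: none.

none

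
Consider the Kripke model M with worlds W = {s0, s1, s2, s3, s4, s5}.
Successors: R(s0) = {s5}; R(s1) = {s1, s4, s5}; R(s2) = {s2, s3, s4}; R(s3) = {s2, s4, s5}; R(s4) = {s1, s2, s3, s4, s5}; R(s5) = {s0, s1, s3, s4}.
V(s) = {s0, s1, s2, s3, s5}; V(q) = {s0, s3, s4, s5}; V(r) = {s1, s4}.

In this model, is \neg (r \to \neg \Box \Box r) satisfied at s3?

At s3: r \to \neg \Box \Box r is true, so \neg (r \to \neg \Box \Box r) is false.
  At s3: r is false, \neg \Box \Box r is true, so r \to \neg \Box \Box r is true.
    At s3: \Box \Box r is false, so \neg \Box \Box r is true.
      At s3: \Box \Box r requires \Box r at every successor {s2, s4, s5}.
        \Box r fails at s2, so \Box \Box r is false at s3.

No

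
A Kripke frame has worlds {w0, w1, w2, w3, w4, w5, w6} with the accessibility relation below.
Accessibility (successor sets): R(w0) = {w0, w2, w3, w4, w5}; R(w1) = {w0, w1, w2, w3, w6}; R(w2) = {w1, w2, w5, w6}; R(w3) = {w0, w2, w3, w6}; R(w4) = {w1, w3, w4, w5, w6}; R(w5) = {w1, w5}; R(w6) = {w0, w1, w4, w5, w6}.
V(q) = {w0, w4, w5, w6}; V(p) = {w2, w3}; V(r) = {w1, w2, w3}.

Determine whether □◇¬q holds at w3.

At w3: □◇¬q requires ◇¬q at every successor {w0, w2, w3, w6}.
  At w0: ◇¬q is true.
  At w2: ◇¬q is true.
  At w3: ◇¬q is true.
  At w6: ◇¬q is true.
So □◇¬q is true at w3.

Yes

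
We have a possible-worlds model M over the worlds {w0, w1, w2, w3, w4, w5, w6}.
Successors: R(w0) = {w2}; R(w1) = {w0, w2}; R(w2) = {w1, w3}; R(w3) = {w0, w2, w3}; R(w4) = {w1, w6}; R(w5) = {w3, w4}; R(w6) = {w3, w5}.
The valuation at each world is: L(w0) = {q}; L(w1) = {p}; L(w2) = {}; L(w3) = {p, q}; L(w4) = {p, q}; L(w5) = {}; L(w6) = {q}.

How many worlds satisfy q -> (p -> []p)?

Let φ = q -> (p -> []p). Evaluate φ at each world:
  w0 (successors {w2}): φ is true.
  w1 (successors {w0, w2}): φ is true.
  w2 (successors {w1, w3}): φ is true.
  w3 (successors {w0, w2, w3}): φ is false.
  w4 (successors {w1, w6}): φ is false.
  w5 (successors {w3, w4}): φ is true.
  w6 (successors {w3, w5}): φ is true.
For instance, at w3:
  At w3: q is true, p -> []p is false, so q -> (p -> []p) is false.
    At w3: p is true, []p is false, so p -> []p is false.
      At w3: []p requires p at every successor {w0, w2, w3}.
        p fails at w0, so []p is false at w3.
Satisfying worlds: {w0, w1, w2, w5, w6}

5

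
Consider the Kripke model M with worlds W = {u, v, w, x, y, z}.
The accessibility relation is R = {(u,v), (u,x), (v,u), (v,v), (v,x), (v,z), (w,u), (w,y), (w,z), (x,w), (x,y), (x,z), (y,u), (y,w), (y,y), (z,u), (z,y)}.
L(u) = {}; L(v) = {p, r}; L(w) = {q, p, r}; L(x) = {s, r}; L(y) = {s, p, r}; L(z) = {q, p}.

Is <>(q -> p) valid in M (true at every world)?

Let φ = <>(q -> p). Evaluate φ at each world:
  u (successors {v, x}): φ is true.
  v (successors {u, v, x, z}): φ is true.
  w (successors {u, y, z}): φ is true.
  x (successors {w, y, z}): φ is true.
  y (successors {u, w, y}): φ is true.
  z (successors {u, y}): φ is true.
For instance, at y:
  At y: <>(q -> p) requires q -> p at some successor in {u, w, y}.
    q -> p holds at u, so <>(q -> p) is true at y.

Yes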